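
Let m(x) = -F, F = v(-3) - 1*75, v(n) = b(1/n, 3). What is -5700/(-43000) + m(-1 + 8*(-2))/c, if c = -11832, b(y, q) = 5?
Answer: 161081/1271940 ≈ 0.12664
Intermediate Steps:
v(n) = 5
F = -70 (F = 5 - 1*75 = 5 - 75 = -70)
m(x) = 70 (m(x) = -1*(-70) = 70)
-5700/(-43000) + m(-1 + 8*(-2))/c = -5700/(-43000) + 70/(-11832) = -5700*(-1/43000) + 70*(-1/11832) = 57/430 - 35/5916 = 161081/1271940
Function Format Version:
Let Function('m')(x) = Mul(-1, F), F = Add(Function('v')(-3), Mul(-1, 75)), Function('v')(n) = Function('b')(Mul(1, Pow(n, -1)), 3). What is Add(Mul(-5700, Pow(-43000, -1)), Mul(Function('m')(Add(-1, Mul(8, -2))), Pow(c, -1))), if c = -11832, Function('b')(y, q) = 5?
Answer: Rational(161081, 1271940) ≈ 0.12664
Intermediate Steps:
Function('v')(n) = 5
F = -70 (F = Add(5, Mul(-1, 75)) = Add(5, -75) = -70)
Function('m')(x) = 70 (Function('m')(x) = Mul(-1, -70) = 70)
Add(Mul(-5700, Pow(-43000, -1)), Mul(Function('m')(Add(-1, Mul(8, -2))), Pow(c, -1))) = Add(Mul(-5700, Pow(-43000, -1)), Mul(70, Pow(-11832, -1))) = Add(Mul(-5700, Rational(-1, 43000)), Mul(70, Rational(-1, 11832))) = Add(Rational(57, 430), Rational(-35, 5916)) = Rational(161081, 1271940)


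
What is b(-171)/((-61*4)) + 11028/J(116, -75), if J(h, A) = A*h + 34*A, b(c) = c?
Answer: -127847/457500 ≈ -0.27945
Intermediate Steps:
J(h, A) = 34*A + A*h
b(-171)/((-61*4)) + 11028/J(116, -75) = -171/((-61*4)) + 11028/((-75*(34 + 116))) = -171/(-244) + 11028/((-75*150)) = -171*(-1/244) + 11028/(-11250) = 171/244 + 11028*(-1/11250) = 171/244 - 1838/1875 = -127847/457500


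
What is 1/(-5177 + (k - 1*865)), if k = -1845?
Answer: -1/7887 ≈ -0.00012679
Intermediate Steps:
1/(-5177 + (k - 1*865)) = 1/(-5177 + (-1845 - 1*865)) = 1/(-5177 + (-1845 - 865)) = 1/(-5177 - 2710) = 1/(-7887) = -1/7887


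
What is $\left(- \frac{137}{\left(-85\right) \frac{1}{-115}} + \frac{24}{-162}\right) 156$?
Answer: $- \frac{4427540}{153} \approx -28938.0$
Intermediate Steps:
$\left(- \frac{137}{\left(-85\right) \frac{1}{-115}} + \frac{24}{-162}\right) 156 = \left(- \frac{137}{\left(-85\right) \left(- \frac{1}{115}\right)} + 24 \left(- \frac{1}{162}\right)\right) 156 = \left(- \frac{137}{\frac{17}{23}} - \frac{4}{27}\right) 156 = \left(\left(-137\right) \frac{23}{17} - \frac{4}{27}\right) 156 = \left(- \frac{3151}{17} - \frac{4}{27}\right) 156 = \left(- \frac{85145}{459}\right) 156 = - \frac{4427540}{153}$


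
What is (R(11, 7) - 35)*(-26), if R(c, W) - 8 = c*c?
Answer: -2444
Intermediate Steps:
R(c, W) = 8 + c² (R(c, W) = 8 + c*c = 8 + c²)
(R(11, 7) - 35)*(-26) = ((8 + 11²) - 35)*(-26) = ((8 + 121) - 35)*(-26) = (129 - 35)*(-26) = 94*(-26) = -2444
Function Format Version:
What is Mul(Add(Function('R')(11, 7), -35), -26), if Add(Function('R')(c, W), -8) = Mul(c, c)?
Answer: -2444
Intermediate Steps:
Function('R')(c, W) = Add(8, Pow(c, 2)) (Function('R')(c, W) = Add(8, Mul(c, c)) = Add(8, Pow(c, 2)))
Mul(Add(Function('R')(11, 7), -35), -26) = Mul(Add(Add(8, Pow(11, 2)), -35), -26) = Mul(Add(Add(8, 121), -35), -26) = Mul(Add(129, -35), -26) = Mul(94, -26) = -2444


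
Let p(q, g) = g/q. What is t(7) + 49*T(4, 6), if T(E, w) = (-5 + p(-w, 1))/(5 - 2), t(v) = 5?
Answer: -1429/18 ≈ -79.389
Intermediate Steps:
T(E, w) = -5/3 - 1/(3*w) (T(E, w) = (-5 + 1/(-w))/(5 - 2) = (-5 + 1*(-1/w))/3 = (-5 - 1/w)*(⅓) = -5/3 - 1/(3*w))
t(7) + 49*T(4, 6) = 5 + 49*((⅓)*(-1 - 5*6)/6) = 5 + 49*((⅓)*(⅙)*(-1 - 30)) = 5 + 49*((⅓)*(⅙)*(-31)) = 5 + 49*(-31/18) = 5 - 1519/18 = -1429/18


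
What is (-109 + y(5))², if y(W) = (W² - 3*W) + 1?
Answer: 9604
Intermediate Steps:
y(W) = 1 + W² - 3*W
(-109 + y(5))² = (-109 + (1 + 5² - 3*5))² = (-109 + (1 + 25 - 15))² = (-109 + 11)² = (-98)² = 9604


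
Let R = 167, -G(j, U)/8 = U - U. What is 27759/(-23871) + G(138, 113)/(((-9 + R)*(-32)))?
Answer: -9253/7957 ≈ -1.1629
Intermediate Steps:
G(j, U) = 0 (G(j, U) = -8*(U - U) = -8*0 = 0)
27759/(-23871) + G(138, 113)/(((-9 + R)*(-32))) = 27759/(-23871) + 0/(((-9 + 167)*(-32))) = 27759*(-1/23871) + 0/((158*(-32))) = -9253/7957 + 0/(-5056) = -9253/7957 + 0*(-1/5056) = -9253/7957 + 0 = -9253/7957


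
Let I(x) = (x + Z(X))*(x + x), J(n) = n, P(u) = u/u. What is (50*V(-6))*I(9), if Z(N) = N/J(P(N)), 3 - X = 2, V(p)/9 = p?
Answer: -486000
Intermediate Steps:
P(u) = 1
V(p) = 9*p
X = 1 (X = 3 - 1*2 = 3 - 2 = 1)
Z(N) = N (Z(N) = N/1 = N*1 = N)
I(x) = 2*x*(1 + x) (I(x) = (x + 1)*(x + x) = (1 + x)*(2*x) = 2*x*(1 + x))
(50*V(-6))*I(9) = (50*(9*(-6)))*(2*9*(1 + 9)) = (50*(-54))*(2*9*10) = -2700*180 = -486000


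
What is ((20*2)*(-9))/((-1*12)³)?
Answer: 5/24 ≈ 0.20833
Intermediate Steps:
((20*2)*(-9))/((-1*12)³) = (40*(-9))/((-12)³) = -360/(-1728) = -360*(-1/1728) = 5/24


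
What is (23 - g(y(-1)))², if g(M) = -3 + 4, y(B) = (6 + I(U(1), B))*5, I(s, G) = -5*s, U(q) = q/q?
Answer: 484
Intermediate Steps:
U(q) = 1
y(B) = 5 (y(B) = (6 - 5*1)*5 = (6 - 5)*5 = 1*5 = 5)
g(M) = 1
(23 - g(y(-1)))² = (23 - 1*1)² = (23 - 1)² = 22² = 484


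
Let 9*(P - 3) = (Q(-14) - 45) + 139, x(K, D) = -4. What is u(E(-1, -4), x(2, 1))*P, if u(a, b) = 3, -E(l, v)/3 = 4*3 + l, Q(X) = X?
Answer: 107/3 ≈ 35.667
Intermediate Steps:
E(l, v) = -36 - 3*l (E(l, v) = -3*(4*3 + l) = -3*(12 + l) = -36 - 3*l)
P = 107/9 (P = 3 + ((-14 - 45) + 139)/9 = 3 + (-59 + 139)/9 = 3 + (1/9)*80 = 3 + 80/9 = 107/9 ≈ 11.889)
u(E(-1, -4), x(2, 1))*P = 3*(107/9) = 107/3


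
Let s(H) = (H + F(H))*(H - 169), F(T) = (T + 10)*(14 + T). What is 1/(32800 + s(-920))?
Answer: -1/896802260 ≈ -1.1151e-9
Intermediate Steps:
F(T) = (10 + T)*(14 + T)
s(H) = (-169 + H)*(140 + H**2 + 25*H) (s(H) = (H + (140 + H**2 + 24*H))*(H - 169) = (140 + H**2 + 25*H)*(-169 + H) = (-169 + H)*(140 + H**2 + 25*H))
1/(32800 + s(-920)) = 1/(32800 + (-23660 + (-920)**3 - 4085*(-920) - 144*(-920)**2)) = 1/(32800 + (-23660 - 778688000 + 3758200 - 144*846400)) = 1/(32800 + (-23660 - 778688000 + 3758200 - 121881600)) = 1/(32800 - 896835060) = 1/(-896802260) = -1/896802260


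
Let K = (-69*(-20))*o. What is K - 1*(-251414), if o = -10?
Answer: 237614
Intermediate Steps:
K = -13800 (K = -69*(-20)*(-10) = 1380*(-10) = -13800)
K - 1*(-251414) = -13800 - 1*(-251414) = -13800 + 251414 = 237614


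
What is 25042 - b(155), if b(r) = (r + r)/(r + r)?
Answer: 25041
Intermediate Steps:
b(r) = 1 (b(r) = (2*r)/((2*r)) = (2*r)*(1/(2*r)) = 1)
25042 - b(155) = 25042 - 1*1 = 25042 - 1 = 25041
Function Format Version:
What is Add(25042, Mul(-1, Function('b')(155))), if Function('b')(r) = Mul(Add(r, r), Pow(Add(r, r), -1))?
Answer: 25041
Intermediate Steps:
Function('b')(r) = 1 (Function('b')(r) = Mul(Mul(2, r), Pow(Mul(2, r), -1)) = Mul(Mul(2, r), Mul(Rational(1, 2), Pow(r, -1))) = 1)
Add(25042, Mul(-1, Function('b')(155))) = Add(25042, Mul(-1, 1)) = Add(25042, -1) = 25041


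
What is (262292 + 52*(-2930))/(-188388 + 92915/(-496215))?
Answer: -10909981476/18696208867 ≈ -0.58354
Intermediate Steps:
(262292 + 52*(-2930))/(-188388 + 92915/(-496215)) = (262292 - 152360)/(-188388 + 92915*(-1/496215)) = 109932/(-188388 - 18583/99243) = 109932/(-18696208867/99243) = 109932*(-99243/18696208867) = -10909981476/18696208867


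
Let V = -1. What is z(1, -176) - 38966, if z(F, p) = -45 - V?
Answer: -39010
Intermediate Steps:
z(F, p) = -44 (z(F, p) = -45 - 1*(-1) = -45 + 1 = -44)
z(1, -176) - 38966 = -44 - 38966 = -39010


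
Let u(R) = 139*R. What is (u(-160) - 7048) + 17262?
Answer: -12026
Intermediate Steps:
(u(-160) - 7048) + 17262 = (139*(-160) - 7048) + 17262 = (-22240 - 7048) + 17262 = -29288 + 17262 = -12026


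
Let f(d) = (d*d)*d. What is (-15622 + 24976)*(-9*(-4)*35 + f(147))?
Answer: 29724982182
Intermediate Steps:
f(d) = d³ (f(d) = d²*d = d³)
(-15622 + 24976)*(-9*(-4)*35 + f(147)) = (-15622 + 24976)*(-9*(-4)*35 + 147³) = 9354*(36*35 + 3176523) = 9354*(1260 + 3176523) = 9354*3177783 = 29724982182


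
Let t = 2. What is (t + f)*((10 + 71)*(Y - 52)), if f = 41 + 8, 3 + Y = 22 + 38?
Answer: 20655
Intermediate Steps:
Y = 57 (Y = -3 + (22 + 38) = -3 + 60 = 57)
f = 49
(t + f)*((10 + 71)*(Y - 52)) = (2 + 49)*((10 + 71)*(57 - 52)) = 51*(81*5) = 51*405 = 20655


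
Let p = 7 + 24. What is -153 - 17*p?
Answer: -680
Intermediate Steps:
p = 31
-153 - 17*p = -153 - 17*31 = -153 - 527 = -680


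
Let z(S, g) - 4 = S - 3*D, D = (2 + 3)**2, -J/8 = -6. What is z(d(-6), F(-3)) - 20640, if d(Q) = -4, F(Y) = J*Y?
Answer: -20715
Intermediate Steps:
J = 48 (J = -8*(-6) = 48)
F(Y) = 48*Y
D = 25 (D = 5**2 = 25)
z(S, g) = -71 + S (z(S, g) = 4 + (S - 3*25) = 4 + (S - 75) = 4 + (-75 + S) = -71 + S)
z(d(-6), F(-3)) - 20640 = (-71 - 4) - 20640 = -75 - 20640 = -20715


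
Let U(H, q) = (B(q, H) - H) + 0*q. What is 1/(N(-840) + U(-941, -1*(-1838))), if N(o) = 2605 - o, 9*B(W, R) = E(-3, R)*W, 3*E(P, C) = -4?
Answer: 27/111070 ≈ 0.00024309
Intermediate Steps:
E(P, C) = -4/3 (E(P, C) = (⅓)*(-4) = -4/3)
B(W, R) = -4*W/27 (B(W, R) = (-4*W/3)/9 = -4*W/27)
U(H, q) = -H - 4*q/27 (U(H, q) = (-4*q/27 - H) + 0*q = (-H - 4*q/27) + 0 = -H - 4*q/27)
1/(N(-840) + U(-941, -1*(-1838))) = 1/((2605 - 1*(-840)) + (-1*(-941) - (-4)*(-1838)/27)) = 1/((2605 + 840) + (941 - 4/27*1838)) = 1/(3445 + (941 - 7352/27)) = 1/(3445 + 18055/27) = 1/(111070/27) = 27/111070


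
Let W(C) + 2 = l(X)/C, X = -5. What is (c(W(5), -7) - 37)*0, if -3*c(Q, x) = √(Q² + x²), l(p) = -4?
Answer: 0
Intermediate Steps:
W(C) = -2 - 4/C
c(Q, x) = -√(Q² + x²)/3
(c(W(5), -7) - 37)*0 = (-√((-2 - 4/5)² + (-7)²)/3 - 37)*0 = (-√((-2 - 4*⅕)² + 49)/3 - 37)*0 = (-√((-2 - ⅘)² + 49)/3 - 37)*0 = (-√((-14/5)² + 49)/3 - 37)*0 = (-√(196/25 + 49)/3 - 37)*0 = (-7*√29/15 - 37)*0 = (-37 - 7*√29/15)*0 = 0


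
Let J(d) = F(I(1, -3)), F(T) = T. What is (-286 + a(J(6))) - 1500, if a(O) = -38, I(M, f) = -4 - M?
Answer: -1824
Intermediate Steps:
J(d) = -5 (J(d) = -4 - 1*1 = -4 - 1 = -5)
(-286 + a(J(6))) - 1500 = (-286 - 38) - 1500 = -324 - 1500 = -1824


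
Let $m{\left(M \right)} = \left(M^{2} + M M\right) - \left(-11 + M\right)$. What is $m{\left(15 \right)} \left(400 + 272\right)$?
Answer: $299712$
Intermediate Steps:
$m{\left(M \right)} = 11 - M + 2 M^{2}$ ($m{\left(M \right)} = \left(M^{2} + M^{2}\right) - \left(-11 + M\right) = 2 M^{2} - \left(-11 + M\right) = 11 - M + 2 M^{2}$)
$m{\left(15 \right)} \left(400 + 272\right) = \left(11 - 15 + 2 \cdot 15^{2}\right) \left(400 + 272\right) = \left(11 - 15 + 2 \cdot 225\right) 672 = \left(11 - 15 + 450\right) 672 = 446 \cdot 672 = 299712$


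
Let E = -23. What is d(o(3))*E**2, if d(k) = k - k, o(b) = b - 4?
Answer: 0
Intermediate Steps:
o(b) = -4 + b
d(k) = 0
d(o(3))*E**2 = 0*(-23)**2 = 0*529 = 0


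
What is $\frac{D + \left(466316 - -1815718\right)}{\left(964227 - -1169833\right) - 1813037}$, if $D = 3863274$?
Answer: $\frac{6145308}{321023} \approx 19.143$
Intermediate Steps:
$\frac{D + \left(466316 - -1815718\right)}{\left(964227 - -1169833\right) - 1813037} = \frac{3863274 + \left(466316 - -1815718\right)}{\left(964227 - -1169833\right) - 1813037} = \frac{3863274 + \left(466316 + 1815718\right)}{\left(964227 + 1169833\right) - 1813037} = \frac{3863274 + 2282034}{2134060 - 1813037} = \frac{6145308}{321023}$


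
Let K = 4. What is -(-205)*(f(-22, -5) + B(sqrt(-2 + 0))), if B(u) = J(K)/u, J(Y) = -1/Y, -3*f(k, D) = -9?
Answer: 615 + 205*I*sqrt(2)/8 ≈ 615.0 + 36.239*I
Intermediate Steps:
f(k, D) = 3 (f(k, D) = -1/3*(-9) = 3)
B(u) = -1/(4*u) (B(u) = (-1/4)/u = (-1*1/4)/u = -1/(4*u))
-(-205)*(f(-22, -5) + B(sqrt(-2 + 0))) = -(-205)*(3 - 1/(4*sqrt(-2 + 0))) = -(-205)*(3 - (-I*sqrt(2)/2)/4) = -(-205)*(3 - (-1)*I*sqrt(2)/8) = -(-205)*(3 + I*sqrt(2)/8) = -(-615 - 205*I*sqrt(2)/8) = 615 + 205*I*sqrt(2)/8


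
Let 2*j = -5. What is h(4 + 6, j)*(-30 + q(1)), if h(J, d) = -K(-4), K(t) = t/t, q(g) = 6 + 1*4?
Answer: 20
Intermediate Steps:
q(g) = 10 (q(g) = 6 + 4 = 10)
K(t) = 1
j = -5/2 (j = (1/2)*(-5) = -5/2 ≈ -2.5000)
h(J, d) = -1 (h(J, d) = -1*1 = -1)
h(4 + 6, j)*(-30 + q(1)) = -(-30 + 10) = -1*(-20) = 20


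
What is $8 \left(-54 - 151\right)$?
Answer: $-1640$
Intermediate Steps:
$8 \left(-54 - 151\right) = 8 \left(-205\right) = -1640$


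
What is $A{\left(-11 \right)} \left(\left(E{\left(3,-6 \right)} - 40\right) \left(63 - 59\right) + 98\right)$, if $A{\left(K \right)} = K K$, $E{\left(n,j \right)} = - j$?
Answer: $-4598$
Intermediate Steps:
$A{\left(K \right)} = K^{2}$
$A{\left(-11 \right)} \left(\left(E{\left(3,-6 \right)} - 40\right) \left(63 - 59\right) + 98\right) = \left(-11\right)^{2} \left(\left(\left(-1\right) \left(-6\right) - 40\right) \left(63 - 59\right) + 98\right) = 121 \left(\left(6 - 40\right) 4 + 98\right) = 121 \left(\left(-34\right) 4 + 98\right) = 121 \left(-136 + 98\right) = 121 \left(-38\right) = -4598$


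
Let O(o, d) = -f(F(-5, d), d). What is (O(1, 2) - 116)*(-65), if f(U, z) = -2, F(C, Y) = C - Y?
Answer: 7410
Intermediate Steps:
O(o, d) = 2 (O(o, d) = -1*(-2) = 2)
(O(1, 2) - 116)*(-65) = (2 - 116)*(-65) = -114*(-65) = 7410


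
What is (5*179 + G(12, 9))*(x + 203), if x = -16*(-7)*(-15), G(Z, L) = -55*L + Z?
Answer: -608524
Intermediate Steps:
G(Z, L) = Z - 55*L
x = -1680 (x = 112*(-15) = -1680)
(5*179 + G(12, 9))*(x + 203) = (5*179 + (12 - 55*9))*(-1680 + 203) = (895 + (12 - 495))*(-1477) = (895 - 483)*(-1477) = 412*(-1477) = -608524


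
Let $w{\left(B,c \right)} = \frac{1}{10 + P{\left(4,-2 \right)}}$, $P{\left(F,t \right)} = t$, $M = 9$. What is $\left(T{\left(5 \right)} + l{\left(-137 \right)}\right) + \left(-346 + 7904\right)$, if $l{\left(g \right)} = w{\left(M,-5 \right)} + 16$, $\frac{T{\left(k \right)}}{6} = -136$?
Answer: $\frac{54065}{8} \approx 6758.1$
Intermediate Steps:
$T{\left(k \right)} = -816$ ($T{\left(k \right)} = 6 \left(-136\right) = -816$)
$w{\left(B,c \right)} = \frac{1}{8}$ ($w{\left(B,c \right)} = \frac{1}{10 - 2} = \frac{1}{8}$)
$l{\left(g \right)} = \frac{129}{8}$ ($l{\left(g \right)} = \frac{1}{8} + 16 = \frac{129}{8}$)
$\left(T{\left(5 \right)} + l{\left(-137 \right)}\right) + \left(-346 + 7904\right) = \left(-816 + \frac{129}{8}\right) + \left(-346 + 7904\right) = - \frac{6399}{8} + 7558 = \frac{54065}{8}$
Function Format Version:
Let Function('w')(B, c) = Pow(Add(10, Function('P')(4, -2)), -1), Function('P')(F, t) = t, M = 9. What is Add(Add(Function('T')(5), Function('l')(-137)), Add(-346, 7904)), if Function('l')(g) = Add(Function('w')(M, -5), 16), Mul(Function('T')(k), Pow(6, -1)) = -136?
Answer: Rational(54065, 8) ≈ 6758.1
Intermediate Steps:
Function('T')(k) = -816 (Function('T')(k) = Mul(6, -136) = -816)
Function('w')(B, c) = Rational(1, 8) (Function('w')(B, c) = Pow(Add(10, -2), -1) = Pow(8, -1) = Rational(1, 8))
Function('l')(g) = Rational(129, 8) (Function('l')(g) = Add(Rational(1, 8), 16) = Rational(129, 8))
Add(Add(Function('T')(5), Function('l')(-137)), Add(-346, 7904)) = Add(Add(-816, Rational(129, 8)), Add(-346, 7904)) = Add(Rational(-6399, 8), 7558) = Rational(54065, 8)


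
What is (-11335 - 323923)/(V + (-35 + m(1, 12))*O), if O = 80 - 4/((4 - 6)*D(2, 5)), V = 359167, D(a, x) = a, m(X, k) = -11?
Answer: -335258/355441 ≈ -0.94322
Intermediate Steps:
O = 81 (O = 80 - 4/((4 - 6)*2) = 80 - 4/((-2*2)) = 80 - 4/(-4) = 80 - 4*(-1)/4 = 80 - 1*(-1) = 80 + 1 = 81)
(-11335 - 323923)/(V + (-35 + m(1, 12))*O) = (-11335 - 323923)/(359167 + (-35 - 11)*81) = -335258/(359167 - 46*81) = -335258/(359167 - 3726) = -335258/355441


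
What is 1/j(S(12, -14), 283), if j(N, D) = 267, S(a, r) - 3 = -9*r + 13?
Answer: 1/267 ≈ 0.0037453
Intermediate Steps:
S(a, r) = 16 - 9*r (S(a, r) = 3 + (-9*r + 13) = 3 + (13 - 9*r) = 16 - 9*r)
1/j(S(12, -14), 283) = 1/267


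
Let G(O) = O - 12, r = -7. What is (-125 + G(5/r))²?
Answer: 929296/49 ≈ 18965.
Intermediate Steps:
G(O) = -12 + O
(-125 + G(5/r))² = (-125 + (-12 + 5/(-7)))² = (-125 + (-12 + 5*(-⅐)))² = (-125 + (-12 - 5/7))² = (-125 - 89/7)² = (-964/7)² = 929296/49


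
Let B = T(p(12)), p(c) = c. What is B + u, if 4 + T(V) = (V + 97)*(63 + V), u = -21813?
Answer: -13642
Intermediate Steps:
T(V) = -4 + (63 + V)*(97 + V) (T(V) = -4 + (V + 97)*(63 + V) = -4 + (97 + V)*(63 + V) = -4 + (63 + V)*(97 + V))
B = 8171 (B = 6107 + 12**2 + 160*12 = 6107 + 144 + 1920 = 8171)
B + u = 8171 - 21813 = -13642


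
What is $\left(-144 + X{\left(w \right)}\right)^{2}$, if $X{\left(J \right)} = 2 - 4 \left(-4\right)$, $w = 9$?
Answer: $15876$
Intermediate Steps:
$X{\left(J \right)} = 18$ ($X{\left(J \right)} = 2 - -16 = 2 + 16 = 18$)
$\left(-144 + X{\left(w \right)}\right)^{2} = \left(-144 + 18\right)^{2} = \left(-126\right)^{2} = 15876$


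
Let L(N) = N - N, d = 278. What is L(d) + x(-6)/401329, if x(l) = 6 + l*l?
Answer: 42/401329 ≈ 0.00010465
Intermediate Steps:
x(l) = 6 + l**2
L(N) = 0
L(d) + x(-6)/401329 = 0 + (6 + (-6)**2)/401329 = 0 + (6 + 36)*(1/401329) = 0 + 42*(1/401329) = 0 + 42/401329 = 42/401329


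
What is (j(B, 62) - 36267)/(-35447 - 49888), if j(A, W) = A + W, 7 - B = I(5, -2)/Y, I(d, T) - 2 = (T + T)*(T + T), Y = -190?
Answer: 1146267/2702275 ≈ 0.42419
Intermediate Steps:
I(d, T) = 2 + 4*T**2 (I(d, T) = 2 + (T + T)*(T + T) = 2 + (2*T)*(2*T) = 2 + 4*T**2)
B = 674/95 (B = 7 - (2 + 4*(-2)**2)/(-190) = 7 - (2 + 4*4)*(-1)/190 = 7 - (2 + 16)*(-1)/190 = 7 - 18*(-1)/190 = 7 - 1*(-9/95) = 7 + 9/95 = 674/95 ≈ 7.0947)
(j(B, 62) - 36267)/(-35447 - 49888) = ((674/95 + 62) - 36267)/(-35447 - 49888) = (6564/95 - 36267)/(-85335) = -3438801/95*(-1/85335) = 1146267/2702275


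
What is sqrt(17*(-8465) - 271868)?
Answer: 9*I*sqrt(5133) ≈ 644.8*I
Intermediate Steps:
sqrt(17*(-8465) - 271868) = sqrt(-143905 - 271868) = sqrt(-415773) = 9*I*sqrt(5133)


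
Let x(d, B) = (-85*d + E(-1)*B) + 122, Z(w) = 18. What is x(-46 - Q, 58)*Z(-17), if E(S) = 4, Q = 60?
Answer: 168552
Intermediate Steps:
x(d, B) = 122 - 85*d + 4*B (x(d, B) = (-85*d + 4*B) + 122 = 122 - 85*d + 4*B)
x(-46 - Q, 58)*Z(-17) = (122 - 85*(-46 - 1*60) + 4*58)*18 = (122 - 85*(-46 - 60) + 232)*18 = (122 - 85*(-106) + 232)*18 = (122 + 9010 + 232)*18 = 9364*18 = 168552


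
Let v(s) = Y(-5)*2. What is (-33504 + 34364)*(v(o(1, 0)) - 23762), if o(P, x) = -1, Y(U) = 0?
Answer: -20435320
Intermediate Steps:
v(s) = 0 (v(s) = 0*2 = 0)
(-33504 + 34364)*(v(o(1, 0)) - 23762) = (-33504 + 34364)*(0 - 23762) = 860*(-23762) = -20435320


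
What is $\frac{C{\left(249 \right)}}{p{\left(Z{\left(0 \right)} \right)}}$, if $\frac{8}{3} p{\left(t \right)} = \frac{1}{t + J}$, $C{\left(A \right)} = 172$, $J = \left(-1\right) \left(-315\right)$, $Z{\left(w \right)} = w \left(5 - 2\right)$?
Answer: $144480$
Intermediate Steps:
$Z{\left(w \right)} = 3 w$ ($Z{\left(w \right)} = w 3 = 3 w$)
$J = 315$
$p{\left(t \right)} = \frac{3}{8 \left(315 + t\right)}$ ($p{\left(t \right)} = \frac{3}{8 \left(t + 315\right)} = \frac{3}{8 \left(315 + t\right)}$)
$\frac{C{\left(249 \right)}}{p{\left(Z{\left(0 \right)} \right)}} = \frac{172}{\frac{3}{8} \frac{1}{315 + 3 \cdot 0}} = \frac{172}{\frac{3}{8} \frac{1}{315 + 0}} = \frac{172}{\frac{3}{8} \cdot \frac{1}{315}} = 172 \frac{1}{\frac{1}{840}} = 172 \cdot 840 = 144480$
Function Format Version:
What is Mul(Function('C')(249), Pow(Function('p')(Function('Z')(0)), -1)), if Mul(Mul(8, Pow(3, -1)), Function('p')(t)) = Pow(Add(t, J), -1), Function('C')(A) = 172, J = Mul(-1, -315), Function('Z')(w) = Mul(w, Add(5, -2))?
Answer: 144480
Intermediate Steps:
Function('Z')(w) = Mul(3, w) (Function('Z')(w) = Mul(w, 3) = Mul(3, w))
J = 315
Function('p')(t) = Mul(Rational(3, 8), Pow(Add(315, t), -1)) (Function('p')(t) = Mul(Rational(3, 8), Pow(Add(t, 315), -1)) = Mul(Rational(3, 8), Pow(Add(315, t), -1)))
Mul(Function('C')(249), Pow(Function('p')(Function('Z')(0)), -1)) = Mul(172, Pow(Mul(Rational(3, 8), Pow(Add(315, Mul(3, 0)), -1)), -1)) = Mul(172, Pow(Mul(Rational(3, 8), Pow(Add(315, 0), -1)), -1)) = Mul(172, Pow(Mul(Rational(3, 8), Pow(315, -1)), -1)) = Mul(172, Pow(Mul(Rational(3, 8), Rational(1, 315)), -1)) = Mul(172, Pow(Rational(1, 840), -1)) = Mul(172, 840) = 144480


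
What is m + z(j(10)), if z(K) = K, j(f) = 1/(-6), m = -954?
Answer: -5725/6 ≈ -954.17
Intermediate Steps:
j(f) = -⅙
m + z(j(10)) = -954 - ⅙ = -5725/6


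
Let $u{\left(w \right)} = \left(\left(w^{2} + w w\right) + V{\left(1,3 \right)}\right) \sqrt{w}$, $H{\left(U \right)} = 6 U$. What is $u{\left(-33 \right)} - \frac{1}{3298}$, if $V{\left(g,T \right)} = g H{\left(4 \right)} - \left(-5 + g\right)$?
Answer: $- \frac{1}{3298} + 2206 i \sqrt{33} \approx -0.00030321 + 12673.0 i$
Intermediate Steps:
$V{\left(g,T \right)} = 5 + 23 g$ ($V{\left(g,T \right)} = g 6 \cdot 4 - \left(-5 + g\right) = g 24 - \left(-5 + g\right) = 24 g - \left(-5 + g\right) = 5 + 23 g$)
$u{\left(w \right)} = \sqrt{w} \left(28 + 2 w^{2}\right)$ ($u{\left(w \right)} = \left(\left(w^{2} + w w\right) + \left(5 + 23 \cdot 1\right)\right) \sqrt{w} = \left(\left(w^{2} + w^{2}\right) + \left(5 + 23\right)\right) \sqrt{w} = \left(2 w^{2} + 28\right) \sqrt{w} = \left(28 + 2 w^{2}\right) \sqrt{w} = \sqrt{w} \left(28 + 2 w^{2}\right)$)
$u{\left(-33 \right)} - \frac{1}{3298} = 2 \sqrt{-33} \left(14 + \left(-33\right)^{2}\right) - \frac{1}{3298} = 2 i \sqrt{33} \left(14 + 1089\right) - \frac{1}{3298} = 2 i \sqrt{33} \cdot 1103 - \frac{1}{3298} = 2206 i \sqrt{33} - \frac{1}{3298} = - \frac{1}{3298} + 2206 i \sqrt{33}$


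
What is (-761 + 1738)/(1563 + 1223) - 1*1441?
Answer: -4013649/2786 ≈ -1440.6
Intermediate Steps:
(-761 + 1738)/(1563 + 1223) - 1*1441 = 977/2786 - 1441 = -4013649/2786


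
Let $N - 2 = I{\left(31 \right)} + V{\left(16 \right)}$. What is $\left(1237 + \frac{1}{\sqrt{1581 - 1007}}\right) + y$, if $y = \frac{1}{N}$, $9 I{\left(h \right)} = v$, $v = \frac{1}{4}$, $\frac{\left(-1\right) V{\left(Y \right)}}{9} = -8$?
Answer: $\frac{3296641}{2665} + \frac{\sqrt{574}}{574} \approx 1237.1$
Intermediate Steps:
$V{\left(Y \right)} = 72$ ($V{\left(Y \right)} = \left(-9\right) \left(-8\right) = 72$)
$v = \frac{1}{4} \approx 0.25$
$I{\left(h \right)} = \frac{1}{36}$ ($I{\left(h \right)} = \frac{1}{9} \cdot \frac{1}{4} = \frac{1}{36}$)
$N = \frac{2665}{36}$ ($N = 2 + \left(\frac{1}{36} + 72\right) = 2 + \frac{2593}{36} = \frac{2665}{36} \approx 74.028$)
$y = \frac{36}{2665}$ ($y = \frac{1}{\frac{2665}{36}} = \frac{36}{2665} \approx 0.013508$)
$\left(1237 + \frac{1}{\sqrt{1581 - 1007}}\right) + y = \left(1237 + \frac{1}{\sqrt{1581 - 1007}}\right) + \frac{36}{2665} = \left(1237 + \frac{1}{\sqrt{574}}\right) + \frac{36}{2665} = \left(1237 + \frac{\sqrt{574}}{574}\right) + \frac{36}{2665} = \frac{3296641}{2665} + \frac{\sqrt{574}}{574}$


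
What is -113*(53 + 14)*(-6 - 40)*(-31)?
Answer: -10796246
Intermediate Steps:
-113*(53 + 14)*(-6 - 40)*(-31) = -7571*(-46)*(-31) = -113*(-3082)*(-31) = 348266*(-31) = -10796246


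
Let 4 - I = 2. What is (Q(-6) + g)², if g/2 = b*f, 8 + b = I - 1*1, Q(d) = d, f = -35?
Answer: 234256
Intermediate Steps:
I = 2 (I = 4 - 1*2 = 4 - 2 = 2)
b = -7 (b = -8 + (2 - 1*1) = -8 + (2 - 1) = -8 + 1 = -7)
g = 490 (g = 2*(-7*(-35)) = 2*245 = 490)
(Q(-6) + g)² = (-6 + 490)² = 484² = 234256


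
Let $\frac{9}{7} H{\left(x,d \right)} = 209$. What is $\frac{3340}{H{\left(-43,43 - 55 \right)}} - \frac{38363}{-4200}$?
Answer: $\frac{3721981}{125400} \approx 29.681$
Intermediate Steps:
$H{\left(x,d \right)} = \frac{1463}{9}$ ($H{\left(x,d \right)} = \frac{7}{9} \cdot 209 = \frac{1463}{9}$)
$\frac{3340}{H{\left(-43,43 - 55 \right)}} - \frac{38363}{-4200} = \frac{3340}{\frac{1463}{9}} - \frac{38363}{-4200} = 3340 \cdot \frac{9}{1463} - - \frac{38363}{4200} = \frac{30060}{1463} + \frac{38363}{4200} = \frac{3721981}{125400}$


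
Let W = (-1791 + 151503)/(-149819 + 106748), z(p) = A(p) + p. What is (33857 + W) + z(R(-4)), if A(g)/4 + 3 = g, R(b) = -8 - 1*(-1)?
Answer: 485360266/14357 ≈ 33807.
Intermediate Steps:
R(b) = -7 (R(b) = -8 + 1 = -7)
A(g) = -12 + 4*g
z(p) = -12 + 5*p (z(p) = (-12 + 4*p) + p = -12 + 5*p)
W = -49904/14357 (W = 149712/(-43071) = 149712*(-1/43071) = -49904/14357 ≈ -3.4759)
(33857 + W) + z(R(-4)) = (33857 - 49904/14357) + (-12 + 5*(-7)) = 486035045/14357 + (-12 - 35) = 486035045/14357 - 47 = 485360266/14357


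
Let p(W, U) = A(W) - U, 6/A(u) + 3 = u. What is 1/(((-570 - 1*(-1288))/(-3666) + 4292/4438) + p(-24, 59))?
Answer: -12202281/713235206 ≈ -0.017108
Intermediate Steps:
A(u) = 6/(-3 + u)
p(W, U) = -U + 6/(-3 + W) (p(W, U) = 6/(-3 + W) - U = -U + 6/(-3 + W))
1/(((-570 - 1*(-1288))/(-3666) + 4292/4438) + p(-24, 59)) = 1/(((-570 - 1*(-1288))/(-3666) + 4292/4438) + (6 - 1*59*(-3 - 24))/(-3 - 24)) = 1/(((-570 + 1288)*(-1/3666) + 4292*(1/4438)) + (6 - 1*59*(-27))/(-27)) = 1/((718*(-1/3666) + 2146/2219) - (6 + 1593)/27) = 1/((-359/1833 + 2146/2219) - 1/27*1599) = 1/(3136997/4067427 - 533/9) = 1/(-713235206/12202281) = -12202281/713235206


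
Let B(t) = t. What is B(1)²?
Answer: 1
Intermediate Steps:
B(1)² = 1² = 1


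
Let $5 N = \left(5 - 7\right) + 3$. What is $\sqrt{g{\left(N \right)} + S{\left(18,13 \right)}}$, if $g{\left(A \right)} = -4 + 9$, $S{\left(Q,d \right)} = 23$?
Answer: $2 \sqrt{7} \approx 5.2915$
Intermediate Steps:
$N = \frac{1}{5}$ ($N = \frac{\left(5 - 7\right) + 3}{5} = \frac{-2 + 3}{5} = \frac{1}{5} \cdot 1 = \frac{1}{5} \approx 0.2$)
$g{\left(A \right)} = 5$
$\sqrt{g{\left(N \right)} + S{\left(18,13 \right)}} = \sqrt{5 + 23} = \sqrt{28} = 2 \sqrt{7}$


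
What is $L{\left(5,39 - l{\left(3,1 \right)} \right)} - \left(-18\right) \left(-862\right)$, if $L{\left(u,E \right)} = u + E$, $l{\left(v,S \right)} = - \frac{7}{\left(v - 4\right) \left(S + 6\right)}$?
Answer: $-15473$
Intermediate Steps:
$l{\left(v,S \right)} = - \frac{7}{\left(-4 + v\right) \left(6 + S\right)}$
$L{\left(u,E \right)} = E + u$
$L{\left(5,39 - l{\left(3,1 \right)} \right)} - \left(-18\right) \left(-862\right) = \left(\left(39 - - \frac{7}{-24 - 4 + 6 \cdot 3 + 1 \cdot 3}\right) + 5\right) - \left(-18\right) \left(-862\right) = \left(\left(39 - - \frac{7}{-24 - 4 + 18 + 3}\right) + 5\right) - 15516 = \left(\left(39 - - \frac{7}{-7}\right) + 5\right) - 15516 = \left(\left(39 - \left(-7\right) \left(- \frac{1}{7}\right)\right) + 5\right) - 15516 = \left(\left(39 - 1\right) + 5\right) - 15516 = \left(38 + 5\right) - 15516 = 43 - 15516 = -15473$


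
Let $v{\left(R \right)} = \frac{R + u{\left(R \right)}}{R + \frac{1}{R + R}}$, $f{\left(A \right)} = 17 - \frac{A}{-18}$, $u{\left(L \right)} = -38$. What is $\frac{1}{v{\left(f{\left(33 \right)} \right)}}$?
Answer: $- \frac{12787}{12995} \approx -0.98399$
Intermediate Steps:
$f{\left(A \right)} = 17 + \frac{A}{18}$ ($f{\left(A \right)} = 17 - A \left(- \frac{1}{18}\right) = 17 - - \frac{A}{18} = 17 + \frac{A}{18}$)
$v{\left(R \right)} = \frac{-38 + R}{R + \frac{1}{2 R}}$ ($v{\left(R \right)} = \frac{R - 38}{R + \frac{1}{R + R}} = \frac{-38 + R}{R + \frac{1}{2 R}}$)
$\frac{1}{v{\left(f{\left(33 \right)} \right)}} = \frac{1}{2 \left(17 + \frac{1}{18} \cdot 33\right) \frac{1}{1 + 2 \left(17 + \frac{1}{18} \cdot 33\right)^{2}} \left(-38 + \left(17 + \frac{1}{18} \cdot 33\right)\right)} = \frac{1}{2 \left(17 + \frac{11}{6}\right) \frac{1}{1 + 2 \left(17 + \frac{11}{6}\right)^{2}} \left(-38 + \left(17 + \frac{11}{6}\right)\right)} = \frac{1}{2 \cdot \frac{113}{6} \frac{1}{1 + 2 \left(\frac{113}{6}\right)^{2}} \left(-38 + \frac{113}{6}\right)} = \frac{1}{2 \cdot \frac{113}{6} \frac{1}{1 + 2 \cdot \frac{12769}{36}} \left(- \frac{115}{6}\right)} = \frac{1}{2 \cdot \frac{113}{6} \frac{1}{1 + \frac{12769}{18}} \left(- \frac{115}{6}\right)} = \frac{1}{2 \cdot \frac{113}{6} \frac{1}{\frac{12787}{18}} \left(- \frac{115}{6}\right)} = \frac{1}{2 \cdot \frac{113}{6} \cdot \frac{18}{12787} \left(- \frac{115}{6}\right)} = \frac{1}{- \frac{12995}{12787}} = - \frac{12787}{12995}$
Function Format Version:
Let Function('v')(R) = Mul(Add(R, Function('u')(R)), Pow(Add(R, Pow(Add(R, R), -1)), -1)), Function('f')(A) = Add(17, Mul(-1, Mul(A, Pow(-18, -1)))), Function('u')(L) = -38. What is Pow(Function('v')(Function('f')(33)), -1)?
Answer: Rational(-12787, 12995) ≈ -0.98399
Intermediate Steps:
Function('f')(A) = Add(17, Mul(Rational(1, 18), A)) (Function('f')(A) = Add(17, Mul(-1, Mul(A, Rational(-1, 18)))) = Add(17, Mul(-1, Mul(Rational(-1, 18), A))) = Add(17, Mul(Rational(1, 18), A)))
Function('v')(R) = Mul(Pow(Add(R, Mul(Rational(1, 2), Pow(R, -1))), -1), Add(-38, R)) (Function('v')(R) = Mul(Add(R, -38), Pow(Add(R, Pow(Add(R, R), -1)), -1)) = Mul(Add(-38, R), Pow(Add(R, Pow(Mul(2, R), -1)), -1)) = Mul(Add(-38, R), Pow(Add(R, Mul(Rational(1, 2), Pow(R, -1))), -1)) = Mul(Pow(Add(R, Mul(Rational(1, 2), Pow(R, -1))), -1), Add(-38, R)))
Pow(Function('v')(Function('f')(33)), -1) = Pow(Mul(2, Add(17, Mul(Rational(1, 18), 33)), Pow(Add(1, Mul(2, Pow(Add(17, Mul(Rational(1, 18), 33)), 2))), -1), Add(-38, Add(17, Mul(Rational(1, 18), 33)))), -1) = Pow(Mul(2, Add(17, Rational(11, 6)), Pow(Add(1, Mul(2, Pow(Add(17, Rational(11, 6)), 2))), -1), Add(-38, Add(17, Rational(11, 6)))), -1) = Pow(Mul(2, Rational(113, 6), Pow(Add(1, Mul(2, Pow(Rational(113, 6), 2))), -1), Add(-38, Rational(113, 6))), -1) = Pow(Mul(2, Rational(113, 6), Pow(Add(1, Mul(2, Rational(12769, 36))), -1), Rational(-115, 6)), -1) = Pow(Mul(2, Rational(113, 6), Pow(Add(1, Rational(12769, 18)), -1), Rational(-115, 6)), -1) = Pow(Mul(2, Rational(113, 6), Pow(Rational(12787, 18), -1), Rational(-115, 6)), -1) = Pow(Mul(2, Rational(113, 6), Rational(18, 12787), Rational(-115, 6)), -1) = Pow(Rational(-12995, 12787), -1) = Rational(-12787, 12995)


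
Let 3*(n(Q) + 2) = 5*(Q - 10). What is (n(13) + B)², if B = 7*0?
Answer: 9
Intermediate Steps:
B = 0
n(Q) = -56/3 + 5*Q/3 (n(Q) = -2 + (5*(Q - 10))/3 = -2 + (5*(-10 + Q))/3 = -2 + (-50 + 5*Q)/3 = -2 + (-50/3 + 5*Q/3) = -56/3 + 5*Q/3)
(n(13) + B)² = ((-56/3 + (5/3)*13) + 0)² = ((-56/3 + 65/3) + 0)² = (3 + 0)² = 3² = 9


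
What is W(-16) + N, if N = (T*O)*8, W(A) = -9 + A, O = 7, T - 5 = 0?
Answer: 255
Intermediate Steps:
T = 5 (T = 5 + 0 = 5)
N = 280 (N = (5*7)*8 = 35*8 = 280)
W(-16) + N = (-9 - 16) + 280 = -25 + 280 = 255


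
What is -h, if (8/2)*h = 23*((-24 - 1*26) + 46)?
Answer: 23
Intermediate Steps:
h = -23 (h = (23*((-24 - 1*26) + 46))/4 = (23*((-24 - 26) + 46))/4 = (23*(-50 + 46))/4 = (23*(-4))/4 = (¼)*(-92) = -23)
-h = -1*(-23) = 23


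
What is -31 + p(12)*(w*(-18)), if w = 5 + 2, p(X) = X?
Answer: -1543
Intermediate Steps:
w = 7
-31 + p(12)*(w*(-18)) = -31 + 12*(7*(-18)) = -31 + 12*(-126) = -31 - 1512 = -1543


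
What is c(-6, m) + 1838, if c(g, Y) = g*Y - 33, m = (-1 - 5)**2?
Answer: 1589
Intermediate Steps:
m = 36 (m = (-6)**2 = 36)
c(g, Y) = -33 + Y*g (c(g, Y) = Y*g - 33 = -33 + Y*g)
c(-6, m) + 1838 = (-33 + 36*(-6)) + 1838 = (-33 - 216) + 1838 = -249 + 1838 = 1589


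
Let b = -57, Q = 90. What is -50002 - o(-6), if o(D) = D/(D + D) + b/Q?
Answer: -750028/15 ≈ -50002.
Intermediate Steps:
o(D) = -2/15 (o(D) = D/(D + D) - 57/90 = D/((2*D)) - 57*1/90 = D*(1/(2*D)) - 19/30 = 1/2 - 19/30 = -2/15)
-50002 - o(-6) = -50002 - 1*(-2/15) = -50002 + 2/15 = -750028/15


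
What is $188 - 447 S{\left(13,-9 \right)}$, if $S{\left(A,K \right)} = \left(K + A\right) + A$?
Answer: $-7411$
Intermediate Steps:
$S{\left(A,K \right)} = K + 2 A$ ($S{\left(A,K \right)} = \left(A + K\right) + A = K + 2 A$)
$188 - 447 S{\left(13,-9 \right)} = 188 - 447 \left(-9 + 2 \cdot 13\right) = 188 - 447 \left(-9 + 26\right) = 188 - 7599 = -7411$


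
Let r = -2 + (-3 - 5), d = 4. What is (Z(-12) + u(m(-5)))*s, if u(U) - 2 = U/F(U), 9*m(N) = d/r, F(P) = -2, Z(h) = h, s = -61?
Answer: 27389/45 ≈ 608.64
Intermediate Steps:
r = -10 (r = -2 - 8 = -10)
m(N) = -2/45 (m(N) = (4/(-10))/9 = (4*(-⅒))/9 = (⅑)*(-⅖) = -2/45)
u(U) = 2 - U/2 (u(U) = 2 + U/(-2) = 2 + U*(-½) = 2 - U/2)
(Z(-12) + u(m(-5)))*s = (-12 + (2 - ½*(-2/45)))*(-61) = (-12 + (2 + 1/45))*(-61) = (-12 + 91/45)*(-61) = -449/45*(-61) = 27389/45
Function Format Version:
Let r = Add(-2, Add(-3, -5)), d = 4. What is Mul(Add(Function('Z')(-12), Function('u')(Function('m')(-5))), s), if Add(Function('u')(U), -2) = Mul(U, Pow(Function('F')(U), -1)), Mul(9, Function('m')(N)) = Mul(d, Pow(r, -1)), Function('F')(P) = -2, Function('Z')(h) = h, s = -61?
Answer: Rational(27389, 45) ≈ 608.64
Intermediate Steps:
r = -10 (r = Add(-2, -8) = -10)
Function('m')(N) = Rational(-2, 45) (Function('m')(N) = Mul(Rational(1, 9), Mul(4, Pow(-10, -1))) = Mul(Rational(1, 9), Mul(4, Rational(-1, 10))) = Mul(Rational(1, 9), Rational(-2, 5)) = Rational(-2, 45))
Function('u')(U) = Add(2, Mul(Rational(-1, 2), U)) (Function('u')(U) = Add(2, Mul(U, Pow(-2, -1))) = Add(2, Mul(U, Rational(-1, 2))) = Add(2, Mul(Rational(-1, 2), U)))
Mul(Add(Function('Z')(-12), Function('u')(Function('m')(-5))), s) = Mul(Add(-12, Add(2, Mul(Rational(-1, 2), Rational(-2, 45)))), -61) = Mul(Add(-12, Add(2, Rational(1, 45))), -61) = Mul(Add(-12, Rational(91, 45)), -61) = Mul(Rational(-449, 45), -61) = Rational(27389, 45)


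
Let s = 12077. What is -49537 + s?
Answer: -37460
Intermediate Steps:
-49537 + s = -49537 + 12077 = -37460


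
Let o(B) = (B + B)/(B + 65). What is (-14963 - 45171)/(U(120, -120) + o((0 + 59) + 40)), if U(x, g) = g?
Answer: 4930988/9741 ≈ 506.21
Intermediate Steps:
o(B) = 2*B/(65 + B) (o(B) = (2*B)/(65 + B) = 2*B/(65 + B))
(-14963 - 45171)/(U(120, -120) + o((0 + 59) + 40)) = (-14963 - 45171)/(-120 + 2*((0 + 59) + 40)/(65 + ((0 + 59) + 40))) = -60134/(-120 + 2*(59 + 40)/(65 + (59 + 40))) = -60134/(-120 + 2*99/(65 + 99)) = -60134/(-120 + 2*99/164) = -60134/(-120 + 2*99*(1/164)) = -60134/(-120 + 99/82) = -60134/(-9741/82) = -60134*(-82/9741) = 4930988/9741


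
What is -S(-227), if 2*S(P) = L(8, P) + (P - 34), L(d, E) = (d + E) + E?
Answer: 707/2 ≈ 353.50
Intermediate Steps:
L(d, E) = d + 2*E (L(d, E) = (E + d) + E = d + 2*E)
S(P) = -13 + 3*P/2 (S(P) = ((8 + 2*P) + (P - 34))/2 = ((8 + 2*P) + (-34 + P))/2 = (-26 + 3*P)/2 = -13 + 3*P/2)
-S(-227) = -(-13 + (3/2)*(-227)) = -(-13 - 681/2) = -1*(-707/2) = 707/2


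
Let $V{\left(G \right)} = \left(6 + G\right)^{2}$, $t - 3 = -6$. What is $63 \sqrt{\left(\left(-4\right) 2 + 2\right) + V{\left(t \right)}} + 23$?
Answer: $23 + 63 \sqrt{3} \approx 132.12$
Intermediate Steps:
$t = -3$ ($t = 3 - 6 = -3$)
$63 \sqrt{\left(\left(-4\right) 2 + 2\right) + V{\left(t \right)}} + 23 = 63 \sqrt{\left(\left(-4\right) 2 + 2\right) + \left(6 - 3\right)^{2}} + 23 = 63 \sqrt{\left(-8 + 2\right) + 3^{2}} + 23 = 63 \sqrt{-6 + 9} + 23 = 63 \sqrt{3} + 23 = 23 + 63 \sqrt{3}$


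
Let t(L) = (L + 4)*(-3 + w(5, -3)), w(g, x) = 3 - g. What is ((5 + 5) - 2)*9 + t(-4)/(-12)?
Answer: 72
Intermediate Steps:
t(L) = -20 - 5*L (t(L) = (L + 4)*(-3 + (3 - 1*5)) = (4 + L)*(-3 + (3 - 5)) = (4 + L)*(-3 - 2) = (4 + L)*(-5) = -20 - 5*L)
((5 + 5) - 2)*9 + t(-4)/(-12) = ((5 + 5) - 2)*9 + (-20 - 5*(-4))/(-12) = (10 - 2)*9 + (-20 + 20)*(-1/12) = 8*9 + 0*(-1/12) = 72 + 0 = 72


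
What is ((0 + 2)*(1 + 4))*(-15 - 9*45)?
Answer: -4200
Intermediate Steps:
((0 + 2)*(1 + 4))*(-15 - 9*45) = (2*5)*(-15 - 405) = 10*(-420) = -4200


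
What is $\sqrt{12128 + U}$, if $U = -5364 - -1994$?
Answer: $\sqrt{8758} \approx 93.584$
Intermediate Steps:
$U = -3370$ ($U = -5364 + 1994 = -3370$)
$\sqrt{12128 + U} = \sqrt{12128 - 3370} = \sqrt{8758}$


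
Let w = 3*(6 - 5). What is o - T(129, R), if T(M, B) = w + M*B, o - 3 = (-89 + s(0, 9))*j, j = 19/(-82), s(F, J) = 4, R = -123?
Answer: 1302709/82 ≈ 15887.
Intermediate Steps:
j = -19/82 (j = 19*(-1/82) = -19/82 ≈ -0.23171)
w = 3 (w = 3*1 = 3)
o = 1861/82 (o = 3 + (-89 + 4)*(-19/82) = 3 - 85*(-19/82) = 3 + 1615/82 = 1861/82 ≈ 22.695)
T(M, B) = 3 + B*M (T(M, B) = 3 + M*B = 3 + B*M)
o - T(129, R) = 1861/82 - (3 - 123*129) = 1861/82 - (3 - 15867) = 1861/82 - 1*(-15864) = 1861/82 + 15864 = 1302709/82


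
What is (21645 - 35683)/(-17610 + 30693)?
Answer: -14038/13083 ≈ -1.0730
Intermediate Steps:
(21645 - 35683)/(-17610 + 30693) = -14038/13083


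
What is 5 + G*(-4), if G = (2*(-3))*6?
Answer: 149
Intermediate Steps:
G = -36 (G = -6*6 = -36)
5 + G*(-4) = 5 - 36*(-4) = 5 + 144 = 149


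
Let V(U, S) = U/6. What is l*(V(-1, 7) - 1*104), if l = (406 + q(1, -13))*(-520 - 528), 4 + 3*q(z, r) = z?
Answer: 44212500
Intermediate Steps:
V(U, S) = U/6 (V(U, S) = U*(⅙) = U/6)
q(z, r) = -4/3 + z/3
l = -424440 (l = (406 + (-4/3 + (⅓)*1))*(-520 - 528) = (406 + (-4/3 + ⅓))*(-1048) = (406 - 1)*(-1048) = 405*(-1048) = -424440)
l*(V(-1, 7) - 1*104) = -424440*((⅙)*(-1) - 1*104) = -424440*(-⅙ - 104) = -424440*(-625/6) = 44212500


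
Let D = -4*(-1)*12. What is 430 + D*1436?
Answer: 69358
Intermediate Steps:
D = 48 (D = 4*12 = 48)
430 + D*1436 = 430 + 48*1436 = 430 + 68928 = 69358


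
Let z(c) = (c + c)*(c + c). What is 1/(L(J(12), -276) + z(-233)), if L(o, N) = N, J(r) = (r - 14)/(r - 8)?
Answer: 1/216880 ≈ 4.6108e-6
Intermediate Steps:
z(c) = 4*c**2 (z(c) = (2*c)*(2*c) = 4*c**2)
J(r) = (-14 + r)/(-8 + r)
1/(L(J(12), -276) + z(-233)) = 1/(-276 + 4*(-233)**2) = 1/(-276 + 4*54289) = 1/(-276 + 217156) = 1/216880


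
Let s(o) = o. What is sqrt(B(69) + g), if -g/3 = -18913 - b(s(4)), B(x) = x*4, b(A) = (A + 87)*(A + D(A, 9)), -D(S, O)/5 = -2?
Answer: sqrt(60837) ≈ 246.65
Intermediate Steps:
D(S, O) = 10 (D(S, O) = -5*(-2) = 10)
b(A) = (10 + A)*(87 + A) (b(A) = (A + 87)*(A + 10) = (87 + A)*(10 + A) = (10 + A)*(87 + A))
B(x) = 4*x
g = 60561 (g = -3*(-18913 - (870 + 4**2 + 97*4)) = -3*(-18913 - (870 + 16 + 388)) = -3*(-18913 - 1*1274) = -3*(-18913 - 1274) = -3*(-20187) = 60561)
sqrt(B(69) + g) = sqrt(4*69 + 60561) = sqrt(276 + 60561) = sqrt(60837)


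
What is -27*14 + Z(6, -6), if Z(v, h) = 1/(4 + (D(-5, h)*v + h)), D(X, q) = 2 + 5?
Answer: -15119/40 ≈ -377.98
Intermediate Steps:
D(X, q) = 7
Z(v, h) = 1/(4 + h + 7*v) (Z(v, h) = 1/(4 + (7*v + h)) = 1/(4 + (h + 7*v)) = 1/(4 + h + 7*v))
-27*14 + Z(6, -6) = -27*14 + 1/(4 - 6 + 7*6) = -378 + 1/(4 - 6 + 42) = -378 + 1/40 = -15119/40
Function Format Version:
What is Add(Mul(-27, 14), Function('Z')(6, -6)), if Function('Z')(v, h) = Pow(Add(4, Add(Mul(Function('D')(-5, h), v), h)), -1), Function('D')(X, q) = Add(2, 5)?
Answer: Rational(-15119, 40) ≈ -377.98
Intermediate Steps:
Function('D')(X, q) = 7
Function('Z')(v, h) = Pow(Add(4, h, Mul(7, v)), -1) (Function('Z')(v, h) = Pow(Add(4, Add(Mul(7, v), h)), -1) = Pow(Add(4, Add(h, Mul(7, v))), -1) = Pow(Add(4, h, Mul(7, v)), -1))
Add(Mul(-27, 14), Function('Z')(6, -6)) = Add(Mul(-27, 14), Pow(Add(4, -6, Mul(7, 6)), -1)) = Add(-378, Pow(Add(4, -6, 42), -1)) = Add(-378, Pow(40, -1)) = Add(-378, Rational(1, 40)) = Rational(-15119, 40)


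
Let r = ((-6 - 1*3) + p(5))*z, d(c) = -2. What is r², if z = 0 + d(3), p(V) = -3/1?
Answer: 576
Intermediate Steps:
p(V) = -3 (p(V) = -3*1 = -3)
z = -2 (z = 0 - 2 = -2)
r = 24 (r = ((-6 - 1*3) - 3)*(-2) = ((-6 - 3) - 3)*(-2) = (-9 - 3)*(-2) = -12*(-2) = 24)
r² = 24² = 576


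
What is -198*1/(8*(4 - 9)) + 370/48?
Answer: 1519/120 ≈ 12.658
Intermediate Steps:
-198*1/(8*(4 - 9)) + 370/48 = -198/(8*(-5)) + 370*(1/48) = -198/(-40) + 185/24 = -198*(-1/40) + 185/24 = 99/20 + 185/24 = 1519/120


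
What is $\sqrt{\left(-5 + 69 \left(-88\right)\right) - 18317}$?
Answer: $i \sqrt{24394} \approx 156.19 i$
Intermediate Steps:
$\sqrt{\left(-5 + 69 \left(-88\right)\right) - 18317} = \sqrt{\left(-5 - 6072\right) - 18317} = \sqrt{-6077 - 18317} = \sqrt{-24394} = i \sqrt{24394}$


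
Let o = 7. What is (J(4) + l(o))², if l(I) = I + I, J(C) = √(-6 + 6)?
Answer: 196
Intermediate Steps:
J(C) = 0 (J(C) = √0 = 0)
l(I) = 2*I
(J(4) + l(o))² = (0 + 2*7)² = (0 + 14)² = 14² = 196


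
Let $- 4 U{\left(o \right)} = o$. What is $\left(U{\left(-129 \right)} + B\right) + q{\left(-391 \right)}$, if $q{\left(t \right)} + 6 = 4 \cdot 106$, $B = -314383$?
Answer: $- \frac{1255731}{4} \approx -3.1393 \cdot 10^{5}$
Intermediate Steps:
$U{\left(o \right)} = - \frac{o}{4}$
$q{\left(t \right)} = 418$ ($q{\left(t \right)} = -6 + 4 \cdot 106 = -6 + 424 = 418$)
$\left(U{\left(-129 \right)} + B\right) + q{\left(-391 \right)} = \left(\left(- \frac{1}{4}\right) \left(-129\right) - 314383\right) + 418 = \left(\frac{129}{4} - 314383\right) + 418 = - \frac{1257403}{4} + 418 = - \frac{1255731}{4}$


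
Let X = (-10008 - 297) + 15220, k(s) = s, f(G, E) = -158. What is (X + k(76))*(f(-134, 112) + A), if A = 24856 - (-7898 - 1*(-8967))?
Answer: 117932339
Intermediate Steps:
X = 4915 (X = -10305 + 15220 = 4915)
A = 23787 (A = 24856 - (-7898 + 8967) = 24856 - 1*1069 = 24856 - 1069 = 23787)
(X + k(76))*(f(-134, 112) + A) = (4915 + 76)*(-158 + 23787) = 4991*23629 = 117932339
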